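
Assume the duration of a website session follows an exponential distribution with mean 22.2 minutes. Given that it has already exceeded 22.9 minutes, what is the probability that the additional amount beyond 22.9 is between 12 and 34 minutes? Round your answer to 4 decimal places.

0.3662

The rate is λ = 1/22.2 = 0.045045 per minute.
Memoryless: the residual past 22.9 is again Exp(λ).
P(12 < residual < 34) = e^(−λ·12) − e^(−λ·34) = 0.58243 − 0.21620 ≈ 0.3662.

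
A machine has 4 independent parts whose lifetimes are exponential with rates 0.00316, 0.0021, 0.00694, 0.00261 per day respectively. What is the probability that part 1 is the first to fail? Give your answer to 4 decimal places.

0.2134

The time to first failure is exponential with rate Σλ = 0.00316 + 0.0021 + 0.00694 + 0.00261 = 0.01481.
P(part 1 first) = λ_1/Σλ = 0.00316/0.01481 ≈ 0.2134.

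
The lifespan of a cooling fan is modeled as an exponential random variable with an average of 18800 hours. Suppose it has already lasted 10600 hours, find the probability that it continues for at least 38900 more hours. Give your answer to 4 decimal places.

0.1263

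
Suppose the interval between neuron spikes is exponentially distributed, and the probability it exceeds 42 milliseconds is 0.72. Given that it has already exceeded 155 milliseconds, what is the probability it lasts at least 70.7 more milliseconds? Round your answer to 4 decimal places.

0.5752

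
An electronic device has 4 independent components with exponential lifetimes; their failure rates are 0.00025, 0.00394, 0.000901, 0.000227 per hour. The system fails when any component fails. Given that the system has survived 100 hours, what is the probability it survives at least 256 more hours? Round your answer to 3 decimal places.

0.256

Time to first failure ~ Exp(Σλ) with Σλ = 0.005318.
By memorylessness, P(T > 100+256 | T > 100) = P(T > 256) = e^(−0.005318·256) ≈ 0.256.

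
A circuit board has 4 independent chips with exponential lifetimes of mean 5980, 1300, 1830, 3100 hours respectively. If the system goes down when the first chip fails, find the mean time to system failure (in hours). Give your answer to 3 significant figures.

The first failure time is exponential with rate Σλ_i = 1/5980 + 1/1300 + 1/1830 + 1/3100 = 0.00180548 per hour.
E[min] = 1/Σλ = 1/0.00180548 = 553.868 hours.

554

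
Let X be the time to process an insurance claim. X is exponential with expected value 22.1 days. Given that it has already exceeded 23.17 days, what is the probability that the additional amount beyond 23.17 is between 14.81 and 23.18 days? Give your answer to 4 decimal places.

0.1613

The rate is λ = 1/22.1 = 0.0452489 per day.
Memoryless: the residual past 23.17 is again Exp(λ).
P(14.81 < residual < 23.18) = e^(−λ·14.81) − e^(−λ·23.18) = 0.51164 − 0.35033 ≈ 0.1613.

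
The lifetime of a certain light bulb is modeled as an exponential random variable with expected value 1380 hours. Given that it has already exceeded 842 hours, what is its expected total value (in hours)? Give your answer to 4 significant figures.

2222

The rate is λ = 1/1380 = 0.000724638 per hour.
By memorylessness, E[X | X > 842] = 842 + 1/λ = 842 + 1380 = 2222 hours.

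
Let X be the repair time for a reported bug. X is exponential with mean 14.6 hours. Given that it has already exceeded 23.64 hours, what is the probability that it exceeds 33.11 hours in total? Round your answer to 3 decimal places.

The rate is λ = 1/14.6 = 0.0684932 per hour.
P(X > s+t | X > s) = e^(−λ(s+t))/e^(−λs) = e^(−λt), independent of s = 23.64.
P(X > 9.47) = e^(−0.64863) ≈ 0.523.

0.523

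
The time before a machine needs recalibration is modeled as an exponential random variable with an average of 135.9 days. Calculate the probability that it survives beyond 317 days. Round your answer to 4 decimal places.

The rate is λ = 1/135.9 = 0.00735835 per day.
P(X > 317) = e^(−λ·317) = e^(−2.3326) ≈ 0.0970.

0.0970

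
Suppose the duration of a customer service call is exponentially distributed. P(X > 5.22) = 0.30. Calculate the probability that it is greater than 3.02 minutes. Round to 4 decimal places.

0.4983

e^(−λ·5.22) = 0.30 ⇒ λ = −ln(0.30)/5.22 = 0.230646.
P(X > 3.02) = e^(−0.230646·3.02) = e^(−0.69655) ≈ 0.4983.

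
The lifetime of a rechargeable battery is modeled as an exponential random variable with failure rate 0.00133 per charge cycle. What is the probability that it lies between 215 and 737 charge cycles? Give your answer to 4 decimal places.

0.3761

P(215 < X < 737) = e^(−λ·215) − e^(−λ·737) = 0.75130 − 0.37523 ≈ 0.3761.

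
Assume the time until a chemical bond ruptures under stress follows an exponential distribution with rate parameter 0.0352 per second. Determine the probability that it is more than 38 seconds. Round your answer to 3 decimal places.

P(X > 38) = e^(−λ·38) = e^(−1.3376) ≈ 0.262.

0.262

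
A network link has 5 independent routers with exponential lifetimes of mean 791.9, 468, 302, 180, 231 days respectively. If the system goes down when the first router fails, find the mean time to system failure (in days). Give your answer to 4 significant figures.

The first failure time is exponential with rate Σλ_i = 1/791.9 + 1/468 + 1/302 + 1/180 + 1/231 = 0.0165954 per day.
E[min] = 1/Σλ = 1/0.0165954 = 60.2578 days.

60.26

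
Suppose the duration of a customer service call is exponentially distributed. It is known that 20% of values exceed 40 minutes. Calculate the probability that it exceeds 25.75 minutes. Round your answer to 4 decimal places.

0.3548

e^(−λ·40) = 0.20 ⇒ λ = −ln(0.20)/40 = 0.0402359.
P(X > 25.75) = e^(−0.0402359·25.75) = e^(−1.0361) ≈ 0.3548.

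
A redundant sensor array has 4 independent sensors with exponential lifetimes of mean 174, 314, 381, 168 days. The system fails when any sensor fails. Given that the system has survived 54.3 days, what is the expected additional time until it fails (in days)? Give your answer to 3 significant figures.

57.1

First-failure rate Σλ = 1/174 + 1/314 + 1/381 + 1/168 = 0.0175089.
By memorylessness the expected residual is 1/Σλ = 57.1138 days, regardless of the 54.3 already elapsed.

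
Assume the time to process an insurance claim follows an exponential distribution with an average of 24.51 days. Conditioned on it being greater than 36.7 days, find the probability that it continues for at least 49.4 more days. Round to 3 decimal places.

The rate is λ = 1/24.51 = 0.0407997 per day.
The exponential is memoryless, so the remaining time is again Exp(λ): the condition X > 36.7 is irrelevant.
P(X > 49.4) = e^(−2.0155) ≈ 0.133.

0.133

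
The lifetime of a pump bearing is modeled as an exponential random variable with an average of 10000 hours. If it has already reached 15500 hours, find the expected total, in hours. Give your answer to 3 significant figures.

25500

The rate is λ = 1/10000 = 0.0001 per hour.
By memorylessness, E[X | X > 15500] = 15500 + 1/λ = 15500 + 10000 = 25500 hours.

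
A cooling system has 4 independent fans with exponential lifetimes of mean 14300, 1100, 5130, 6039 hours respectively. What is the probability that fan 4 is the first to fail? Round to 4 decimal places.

0.1236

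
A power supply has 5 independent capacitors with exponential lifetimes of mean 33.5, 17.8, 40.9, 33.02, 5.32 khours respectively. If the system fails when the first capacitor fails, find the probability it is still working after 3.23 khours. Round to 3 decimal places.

0.346

The first failure time is exponential with rate Σλ_i = 1/33.5 + 1/17.8 + 1/40.9 + 1/33.02 + 1/5.32 = 0.328735 per khour.
P(min > 3.23) = e^(−0.328735·3.23) = e^(−1.0618) ≈ 0.346.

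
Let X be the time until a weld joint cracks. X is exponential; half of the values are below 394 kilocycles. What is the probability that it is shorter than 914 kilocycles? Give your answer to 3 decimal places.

For an exponential, median = ln(2)/λ, so λ = ln 2 / 394 = 0.00175926 per kilocycle.
P(X ≤ 914) = 1 − e^(−λ·914) = 1 − e^(−1.608) ≈ 0.800.

0.800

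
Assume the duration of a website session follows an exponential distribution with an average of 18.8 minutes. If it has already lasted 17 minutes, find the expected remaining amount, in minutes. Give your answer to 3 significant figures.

The rate is λ = 1/18.8 = 0.0531915 per minute.
By memorylessness, the remaining amount past any threshold is again Exp(λ) with mean 1/λ = 18.8 minutes.

18.8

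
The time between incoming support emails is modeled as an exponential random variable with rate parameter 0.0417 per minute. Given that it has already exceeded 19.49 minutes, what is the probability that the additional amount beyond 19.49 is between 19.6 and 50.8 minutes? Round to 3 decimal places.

0.321

Memoryless: the residual past 19.49 is again Exp(λ).
P(19.6 < residual < 50.8) = e^(−λ·19.6) − e^(−λ·50.8) = 0.44161 − 0.12023 ≈ 0.321.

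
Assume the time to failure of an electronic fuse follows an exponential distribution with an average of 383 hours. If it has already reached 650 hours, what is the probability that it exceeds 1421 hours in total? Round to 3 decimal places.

The rate is λ = 1/383 = 0.00261097 per hour.
By the memoryless property, P(X > 650+771 | X > 650) = P(X > 771).
P(X > 771) = e^(−2.0131) ≈ 0.134.

0.134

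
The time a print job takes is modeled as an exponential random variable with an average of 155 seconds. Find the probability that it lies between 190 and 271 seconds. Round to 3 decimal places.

0.119

The rate is λ = 1/155 = 0.00645161 per second.
P(190 < X < 271) = e^(−λ·190) − e^(−λ·271) = 0.29352 − 0.17405 ≈ 0.119.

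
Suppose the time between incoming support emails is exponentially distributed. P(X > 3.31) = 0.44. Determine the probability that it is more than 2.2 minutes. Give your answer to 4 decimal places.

e^(−λ·3.31) = 0.44 ⇒ λ = −ln(0.44)/3.31 = 0.24803.
P(X > 2.2) = e^(−0.24803·2.2) = e^(−0.54567) ≈ 0.5795.

0.5795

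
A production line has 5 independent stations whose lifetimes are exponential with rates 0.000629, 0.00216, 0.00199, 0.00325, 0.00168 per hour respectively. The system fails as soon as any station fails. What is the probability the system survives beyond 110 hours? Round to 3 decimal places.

0.344

The time to first failure is exponential with rate Σλ = 0.000629 + 0.00216 + 0.00199 + 0.00325 + 0.00168 = 0.009709.
P(min > 110) = e^(−0.009709·110) = e^(−1.068) ≈ 0.344.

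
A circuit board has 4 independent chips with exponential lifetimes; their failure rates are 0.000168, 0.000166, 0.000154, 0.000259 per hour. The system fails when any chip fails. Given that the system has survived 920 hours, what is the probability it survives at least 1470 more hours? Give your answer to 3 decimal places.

0.334

Time to first failure ~ Exp(Σλ) with Σλ = 0.000747.
By memorylessness, P(T > 920+1470 | T > 920) = P(T > 1470) = e^(−0.000747·1470) ≈ 0.334.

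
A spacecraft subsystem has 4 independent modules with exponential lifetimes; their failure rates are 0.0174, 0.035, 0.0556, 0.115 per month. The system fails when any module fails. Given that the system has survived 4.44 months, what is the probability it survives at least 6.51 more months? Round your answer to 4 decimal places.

0.2342

Time to first failure ~ Exp(Σλ) with Σλ = 0.223.
By memorylessness, P(T > 4.44+6.51 | T > 4.44) = P(T > 6.51) = e^(−0.223·6.51) ≈ 0.2342.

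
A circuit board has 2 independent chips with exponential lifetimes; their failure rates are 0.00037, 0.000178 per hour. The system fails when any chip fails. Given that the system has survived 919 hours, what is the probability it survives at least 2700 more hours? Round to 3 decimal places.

Time to first failure ~ Exp(Σλ) with Σλ = 0.000548.
By memorylessness, P(T > 919+2700 | T > 919) = P(T > 2700) = e^(−0.000548·2700) ≈ 0.228.

0.228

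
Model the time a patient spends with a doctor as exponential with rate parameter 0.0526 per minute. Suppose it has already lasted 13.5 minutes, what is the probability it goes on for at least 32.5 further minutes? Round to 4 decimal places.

The exponential is memoryless, so the remaining time is again Exp(λ): the condition X > 13.5 is irrelevant.
P(X > 32.5) = e^(−1.7095) ≈ 0.1810.

0.1810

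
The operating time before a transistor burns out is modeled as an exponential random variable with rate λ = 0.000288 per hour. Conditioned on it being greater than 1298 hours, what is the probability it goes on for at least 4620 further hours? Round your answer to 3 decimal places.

P(X > s+t | X > s) = e^(−λ(s+t))/e^(−λs) = e^(−λt), independent of s = 1298.
P(X > 4620) = e^(−1.3306) ≈ 0.264.

0.264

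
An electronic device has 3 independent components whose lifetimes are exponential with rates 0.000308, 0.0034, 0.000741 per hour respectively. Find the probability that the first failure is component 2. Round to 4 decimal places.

0.7642

The time to first failure is exponential with rate Σλ = 0.000308 + 0.0034 + 0.000741 = 0.004449.
P(component 2 first) = λ_2/Σλ = 0.0034/0.004449 ≈ 0.7642.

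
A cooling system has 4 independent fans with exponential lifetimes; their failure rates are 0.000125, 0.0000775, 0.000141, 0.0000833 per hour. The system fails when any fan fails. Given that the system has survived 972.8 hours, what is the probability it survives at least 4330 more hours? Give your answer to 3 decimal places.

Time to first failure ~ Exp(Σλ) with Σλ = 0.0004268.
By memorylessness, P(T > 972.8+4330 | T > 972.8) = P(T > 4330) = e^(−0.0004268·4330) ≈ 0.158.

0.158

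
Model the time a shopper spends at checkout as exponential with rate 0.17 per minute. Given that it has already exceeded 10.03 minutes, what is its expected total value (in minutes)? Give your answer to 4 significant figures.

15.91

By memorylessness, E[X | X > 10.03] = 10.03 + 1/λ = 10.03 + 5.88235 = 15.9124 minutes.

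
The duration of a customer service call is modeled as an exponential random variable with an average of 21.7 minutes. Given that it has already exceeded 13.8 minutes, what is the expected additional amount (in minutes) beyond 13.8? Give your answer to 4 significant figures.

The rate is λ = 1/21.7 = 0.0460829 per minute.
By memorylessness, the remaining amount past any threshold is again Exp(λ) with mean 1/λ = 21.7 minutes.

21.70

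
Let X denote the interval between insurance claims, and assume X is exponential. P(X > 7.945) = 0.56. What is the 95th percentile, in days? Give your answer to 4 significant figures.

41.05

e^(−λ·7.945) = 0.56 ⇒ λ = −ln(0.56)/7.945 = 0.072979.
95th percentile: 1 − e^(−λt) = 0.95, t = −ln(0.05)/λ = 41.0492 days.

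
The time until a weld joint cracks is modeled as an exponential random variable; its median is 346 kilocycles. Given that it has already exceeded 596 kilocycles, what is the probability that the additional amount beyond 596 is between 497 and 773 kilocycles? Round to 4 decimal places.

0.1569

For an exponential, median = ln(2)/λ, so λ = ln 2 / 346 = 0.00200332 per kilocycle.
Memoryless: the residual past 596 is again Exp(λ).
P(497 < residual < 773) = e^(−λ·497) − e^(−λ·773) = 0.36948 − 0.21255 ≈ 0.1569.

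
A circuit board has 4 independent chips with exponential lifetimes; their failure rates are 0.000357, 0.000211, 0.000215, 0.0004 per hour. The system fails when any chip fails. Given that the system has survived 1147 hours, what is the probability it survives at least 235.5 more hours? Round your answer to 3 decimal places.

Time to first failure ~ Exp(Σλ) with Σλ = 0.001183.
By memorylessness, P(T > 1147+235.5 | T > 1147) = P(T > 235.5) = e^(−0.001183·235.5) ≈ 0.757.

0.757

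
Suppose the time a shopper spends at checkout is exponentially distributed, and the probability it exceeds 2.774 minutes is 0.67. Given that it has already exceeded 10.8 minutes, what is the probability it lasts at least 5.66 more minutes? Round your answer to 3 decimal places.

From e^(−λ·2.774) = 0.67, λ = −ln(0.67)/2.774 = 0.144368.
Memoryless: P(X > 10.8+5.66 | X > 10.8) = P(X > 5.66) = e^(−0.144368·5.66) ≈ 0.442.

0.442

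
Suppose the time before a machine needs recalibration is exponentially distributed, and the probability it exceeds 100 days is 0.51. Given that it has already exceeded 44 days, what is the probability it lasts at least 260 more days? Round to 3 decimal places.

From e^(−λ·100) = 0.51, λ = −ln(0.51)/100 = 0.00673345.
Memoryless: P(X > 44+260 | X > 44) = P(X > 260) = e^(−0.00673345·260) ≈ 0.174.

0.174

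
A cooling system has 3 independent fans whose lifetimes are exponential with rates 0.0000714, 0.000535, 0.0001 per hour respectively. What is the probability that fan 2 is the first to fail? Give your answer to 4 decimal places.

0.7574

The time to first failure is exponential with rate Σλ = 0.0000714 + 0.000535 + 0.0001 = 0.0007064.
P(fan 2 first) = λ_2/Σλ = 0.000535/0.0007064 ≈ 0.7574.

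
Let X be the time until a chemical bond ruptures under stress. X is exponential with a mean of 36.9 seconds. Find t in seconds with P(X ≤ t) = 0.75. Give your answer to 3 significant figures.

The rate is λ = 1/36.9 = 0.0271003 per second.
Set 1 − e^(−λt) = 0.75, so t = −ln(0.25)/λ = 1.3863/0.0271003 ≈ 51.1543 seconds.

51.2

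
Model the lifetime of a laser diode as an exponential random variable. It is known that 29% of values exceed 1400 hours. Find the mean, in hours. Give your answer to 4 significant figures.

1131

e^(−λ·1400) = 0.29 ⇒ λ = −ln(0.29)/1400 = 0.000884196.
Mean = 1/λ = 1130.97 hours.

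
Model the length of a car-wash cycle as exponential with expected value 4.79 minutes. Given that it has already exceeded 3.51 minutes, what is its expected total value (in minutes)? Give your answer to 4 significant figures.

8.300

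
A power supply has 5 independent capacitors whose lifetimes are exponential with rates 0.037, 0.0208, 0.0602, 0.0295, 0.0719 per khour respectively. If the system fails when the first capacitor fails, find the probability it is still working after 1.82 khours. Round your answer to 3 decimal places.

0.671

The time to first failure is exponential with rate Σλ = 0.037 + 0.0208 + 0.0602 + 0.0295 + 0.0719 = 0.2194.
P(min > 1.82) = e^(−0.2194·1.82) = e^(−0.39931) ≈ 0.671.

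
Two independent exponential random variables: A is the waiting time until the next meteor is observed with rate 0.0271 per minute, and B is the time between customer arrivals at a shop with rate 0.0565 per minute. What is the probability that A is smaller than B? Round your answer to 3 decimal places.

0.324

λ_1 = 0.0271, λ_2 = 0.0565.
For independent exponentials, P(A < B) = λ_1/(λ_1+λ_2) = 0.0271/0.0836 ≈ 0.324.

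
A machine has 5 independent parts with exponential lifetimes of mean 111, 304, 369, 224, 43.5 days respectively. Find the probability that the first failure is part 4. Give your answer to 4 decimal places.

Rates: λ_i = 1/mean_i → 0.00900901, 0.00328947, 0.00271003, 0.00446429, 0.0229885; Σλ = 0.0424613.
P(part 4 first) = λ_4/Σλ = 0.00446429/0.0424613 ≈ 0.1051.

0.1051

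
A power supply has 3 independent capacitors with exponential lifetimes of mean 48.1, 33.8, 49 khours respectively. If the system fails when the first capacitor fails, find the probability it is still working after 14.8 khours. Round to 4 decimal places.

The first failure time is exponential with rate Σλ_i = 1/48.1 + 1/33.8 + 1/49 = 0.070784 per khour.
P(min > 14.8) = e^(−0.070784·14.8) = e^(−1.0476) ≈ 0.3508.

0.3508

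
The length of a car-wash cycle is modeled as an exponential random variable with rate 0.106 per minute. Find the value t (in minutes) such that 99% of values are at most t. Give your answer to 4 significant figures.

43.45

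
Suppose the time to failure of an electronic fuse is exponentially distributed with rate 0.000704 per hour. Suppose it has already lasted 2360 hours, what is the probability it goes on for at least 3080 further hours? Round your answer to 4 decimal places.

By the memoryless property, P(X > 2360+3080 | X > 2360) = P(X > 3080).
P(X > 3080) = e^(−2.1683) ≈ 0.1144.

0.1144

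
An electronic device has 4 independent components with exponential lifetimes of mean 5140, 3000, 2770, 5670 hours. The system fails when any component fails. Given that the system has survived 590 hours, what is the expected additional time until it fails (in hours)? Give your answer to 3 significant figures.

939

First-failure rate Σλ = 1/5140 + 1/3000 + 1/2770 + 1/5670 = 0.00106526.
By memorylessness the expected residual is 1/Σλ = 938.735 hours, regardless of the 590 already elapsed.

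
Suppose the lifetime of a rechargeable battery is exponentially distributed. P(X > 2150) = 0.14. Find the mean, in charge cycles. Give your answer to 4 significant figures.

1094

e^(−λ·2150) = 0.14 ⇒ λ = −ln(0.14)/2150 = 0.000914471.
Mean = 1/λ = 1093.53 charge cycles.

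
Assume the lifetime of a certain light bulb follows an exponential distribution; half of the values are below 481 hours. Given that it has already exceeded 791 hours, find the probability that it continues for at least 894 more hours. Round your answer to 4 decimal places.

0.2757

For an exponential, median = ln(2)/λ, so λ = ln 2 / 481 = 0.00144105 per hour.
By the memoryless property, P(X > 791+894 | X > 791) = P(X > 894).
P(X > 894) = e^(−1.2883) ≈ 0.2757.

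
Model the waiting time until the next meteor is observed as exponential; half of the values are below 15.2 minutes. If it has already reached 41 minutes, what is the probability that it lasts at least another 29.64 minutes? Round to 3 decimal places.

For an exponential, median = ln(2)/λ, so λ = ln 2 / 15.2 = 0.0456018 per minute.
P(X > s+t | X > s) = e^(−λ(s+t))/e^(−λs) = e^(−λt), independent of s = 41.
P(X > 29.64) = e^(−1.3516) ≈ 0.259.

0.259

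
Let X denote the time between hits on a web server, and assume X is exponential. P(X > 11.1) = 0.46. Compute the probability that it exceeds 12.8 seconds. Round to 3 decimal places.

e^(−λ·11.1) = 0.46 ⇒ λ = −ln(0.46)/11.1 = 0.0699575.
P(X > 12.8) = e^(−0.0699575·12.8) = e^(−0.89546) ≈ 0.408.

0.408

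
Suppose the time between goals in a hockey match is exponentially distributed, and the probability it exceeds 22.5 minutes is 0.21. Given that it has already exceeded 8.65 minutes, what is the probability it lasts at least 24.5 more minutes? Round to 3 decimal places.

0.183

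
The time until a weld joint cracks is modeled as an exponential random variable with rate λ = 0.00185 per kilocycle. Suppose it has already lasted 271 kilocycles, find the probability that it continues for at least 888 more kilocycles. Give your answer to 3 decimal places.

By the memoryless property, P(X > 271+888 | X > 271) = P(X > 888).
P(X > 888) = e^(−1.6428) ≈ 0.193.

0.193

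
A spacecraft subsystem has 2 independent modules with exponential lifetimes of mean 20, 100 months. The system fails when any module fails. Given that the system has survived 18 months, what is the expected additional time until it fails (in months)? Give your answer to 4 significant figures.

First-failure rate Σλ = 1/20 + 1/100 = 0.06.
By memorylessness the expected residual is 1/Σλ = 16.6667 months, regardless of the 18 already elapsed.

16.67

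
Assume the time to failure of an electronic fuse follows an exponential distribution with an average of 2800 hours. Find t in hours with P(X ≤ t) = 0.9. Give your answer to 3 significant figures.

The rate is λ = 1/2800 = 0.000357143 per hour.
Set 1 − e^(−λt) = 0.9, so t = −ln(0.1)/λ = 2.3026/0.000357143 ≈ 6447.24 hours.

6450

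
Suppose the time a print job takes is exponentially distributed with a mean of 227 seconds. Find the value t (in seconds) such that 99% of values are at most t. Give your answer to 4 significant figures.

1045

The rate is λ = 1/227 = 0.00440529 per second.
Set 1 − e^(−λt) = 0.99, so t = −ln(0.01)/λ = 4.6052/0.00440529 ≈ 1045.37 seconds.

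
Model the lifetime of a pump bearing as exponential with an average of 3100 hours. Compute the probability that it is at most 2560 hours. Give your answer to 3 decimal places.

0.562

The rate is λ = 1/3100 = 0.000322581 per hour.
P(X ≤ 2560) = 1 − e^(−λ·2560) = 1 − e^(−0.82581) ≈ 0.562.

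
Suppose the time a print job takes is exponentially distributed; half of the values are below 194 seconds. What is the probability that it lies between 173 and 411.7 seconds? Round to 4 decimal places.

0.3093

For an exponential, median = ln(2)/λ, so λ = ln 2 / 194 = 0.00357292 per second.
P(173 < X < 411.7) = e^(−λ·173) − e^(−λ·411.7) = 0.53896 − 0.22970 ≈ 0.3093.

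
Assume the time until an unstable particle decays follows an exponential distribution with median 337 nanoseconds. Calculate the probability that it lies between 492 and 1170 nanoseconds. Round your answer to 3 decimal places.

0.273

For an exponential, median = ln(2)/λ, so λ = ln 2 / 337 = 0.00205682 per nanosecond.
P(492 < X < 1170) = e^(−λ·492) − e^(−λ·1170) = 0.36351 − 0.09013 ≈ 0.273.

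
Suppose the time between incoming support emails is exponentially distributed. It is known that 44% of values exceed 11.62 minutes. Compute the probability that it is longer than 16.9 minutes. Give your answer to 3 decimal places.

0.303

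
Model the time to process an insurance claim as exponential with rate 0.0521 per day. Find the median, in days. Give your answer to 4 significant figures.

13.30

Set 1 − e^(−λt) = 0.5, so t = −ln(0.5)/λ = 0.69315/0.0521 ≈ 13.3042 days.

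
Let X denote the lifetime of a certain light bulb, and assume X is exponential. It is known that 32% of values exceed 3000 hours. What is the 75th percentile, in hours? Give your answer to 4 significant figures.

e^(−λ·3000) = 0.32 ⇒ λ = −ln(0.32)/3000 = 0.000379811.
75th percentile: 1 − e^(−λt) = 0.75, t = −ln(0.25)/λ = 3649.95 hours.

3650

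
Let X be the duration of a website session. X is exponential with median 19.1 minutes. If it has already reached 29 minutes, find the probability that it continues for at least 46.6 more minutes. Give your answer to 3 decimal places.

For an exponential, median = ln(2)/λ, so λ = ln 2 / 19.1 = 0.0362904 per minute.
The exponential is memoryless, so the remaining time is again Exp(λ): the condition X > 29 is irrelevant.
P(X > 46.6) = e^(−1.6911) ≈ 0.184.

0.184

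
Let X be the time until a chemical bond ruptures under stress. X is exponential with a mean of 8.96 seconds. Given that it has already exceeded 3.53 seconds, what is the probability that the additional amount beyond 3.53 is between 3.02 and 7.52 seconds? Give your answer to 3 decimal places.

The rate is λ = 1/8.96 = 0.111607 per second.
Memoryless: the residual past 3.53 is again Exp(λ).
P(3.02 < residual < 7.52) = e^(−λ·3.02) − e^(−λ·7.52) = 0.71387 − 0.43202 ≈ 0.282.

0.282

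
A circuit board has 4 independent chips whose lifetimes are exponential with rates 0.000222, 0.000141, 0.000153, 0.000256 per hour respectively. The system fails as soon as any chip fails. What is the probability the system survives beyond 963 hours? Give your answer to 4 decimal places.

0.4755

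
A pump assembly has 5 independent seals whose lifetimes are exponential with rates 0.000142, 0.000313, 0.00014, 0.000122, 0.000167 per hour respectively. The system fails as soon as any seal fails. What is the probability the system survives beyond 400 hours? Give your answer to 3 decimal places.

0.702

The time to first failure is exponential with rate Σλ = 0.000142 + 0.000313 + 0.00014 + 0.000122 + 0.000167 = 0.000884.
P(min > 400) = e^(−0.000884·400) = e^(−0.3536) ≈ 0.702.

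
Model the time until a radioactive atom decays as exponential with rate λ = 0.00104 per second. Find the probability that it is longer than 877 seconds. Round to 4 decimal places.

0.4017

P(X > 877) = e^(−λ·877) = e^(−0.91208) ≈ 0.4017.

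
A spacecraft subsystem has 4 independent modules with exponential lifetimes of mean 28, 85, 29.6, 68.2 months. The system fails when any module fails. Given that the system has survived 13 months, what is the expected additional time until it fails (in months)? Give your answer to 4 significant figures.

First-failure rate Σλ = 1/28 + 1/85 + 1/29.6 + 1/68.2 = 0.0959255.
By memorylessness the expected residual is 1/Σλ = 10.4248 months, regardless of the 13 already elapsed.

10.42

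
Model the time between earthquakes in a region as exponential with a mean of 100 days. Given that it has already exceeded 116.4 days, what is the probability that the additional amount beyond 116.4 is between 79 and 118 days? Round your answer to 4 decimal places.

0.1466

The rate is λ = 1/100 = 0.01 per day.
Memoryless: the residual past 116.4 is again Exp(λ).
P(79 < residual < 118) = e^(−λ·79) − e^(−λ·118) = 0.45384 − 0.30728 ≈ 0.1466.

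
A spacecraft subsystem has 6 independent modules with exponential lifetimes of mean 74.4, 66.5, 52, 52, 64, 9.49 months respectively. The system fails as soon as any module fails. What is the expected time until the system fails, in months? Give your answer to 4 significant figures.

The first failure time is exponential with rate Σλ_i = 1/74.4 + 1/66.5 + 1/52 + 1/52 + 1/64 + 1/9.49 = 0.187939 per month.
E[min] = 1/Σλ = 1/0.187939 = 5.32087 months.

5.321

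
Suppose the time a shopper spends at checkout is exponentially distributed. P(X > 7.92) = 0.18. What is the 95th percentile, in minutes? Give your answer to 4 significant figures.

13.84

e^(−λ·7.92) = 0.18 ⇒ λ = −ln(0.18)/7.92 = 0.216515.
95th percentile: 1 − e^(−λt) = 0.95, t = −ln(0.05)/λ = 13.8361 minutes.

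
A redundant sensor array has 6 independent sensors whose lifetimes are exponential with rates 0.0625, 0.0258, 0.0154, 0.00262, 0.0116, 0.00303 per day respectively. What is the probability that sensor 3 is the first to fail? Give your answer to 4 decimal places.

0.1273

The time to first failure is exponential with rate Σλ = 0.0625 + 0.0258 + 0.0154 + 0.00262 + 0.0116 + 0.00303 = 0.12095.
P(sensor 3 first) = λ_3/Σλ = 0.0154/0.12095 ≈ 0.1273.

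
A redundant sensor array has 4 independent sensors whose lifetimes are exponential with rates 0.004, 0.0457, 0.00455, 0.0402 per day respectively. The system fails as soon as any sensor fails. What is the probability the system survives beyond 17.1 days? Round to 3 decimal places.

The time to first failure is exponential with rate Σλ = 0.004 + 0.0457 + 0.00455 + 0.0402 = 0.09445.
P(min > 17.1) = e^(−0.09445·17.1) = e^(−1.6151) ≈ 0.199.

0.199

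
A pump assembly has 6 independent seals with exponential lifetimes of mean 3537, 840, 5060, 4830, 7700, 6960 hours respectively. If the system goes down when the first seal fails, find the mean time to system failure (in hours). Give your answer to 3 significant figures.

465

The first failure time is exponential with rate Σλ_i = 1/3537 + 1/840 + 1/5060 + 1/4830 + 1/7700 + 1/6960 = 0.00215142 per hour.
E[min] = 1/Σλ = 1/0.00215142 = 464.81 hours.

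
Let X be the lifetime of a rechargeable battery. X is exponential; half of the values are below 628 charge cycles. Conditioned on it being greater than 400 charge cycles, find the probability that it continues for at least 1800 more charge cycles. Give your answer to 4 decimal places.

For an exponential, median = ln(2)/λ, so λ = ln 2 / 628 = 0.00110374 per charge cycle.
The exponential is memoryless, so the remaining time is again Exp(λ): the condition X > 400 is irrelevant.
P(X > 1800) = e^(−1.9867) ≈ 0.1371.

0.1371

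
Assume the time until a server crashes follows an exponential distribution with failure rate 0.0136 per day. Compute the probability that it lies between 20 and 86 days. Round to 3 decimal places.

0.451

P(20 < X < 86) = e^(−λ·20) − e^(−λ·86) = 0.76185 − 0.31049 ≈ 0.451.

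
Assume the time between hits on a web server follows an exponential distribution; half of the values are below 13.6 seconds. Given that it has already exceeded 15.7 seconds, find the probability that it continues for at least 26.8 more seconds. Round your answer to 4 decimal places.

0.2551

For an exponential, median = ln(2)/λ, so λ = ln 2 / 13.6 = 0.0509667 per second.
By the memoryless property, P(X > 15.7+26.8 | X > 15.7) = P(X > 26.8).
P(X > 26.8) = e^(−1.3659) ≈ 0.2551.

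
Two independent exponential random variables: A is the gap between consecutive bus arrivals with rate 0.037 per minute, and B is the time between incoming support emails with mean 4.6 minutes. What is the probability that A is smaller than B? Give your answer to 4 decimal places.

λ_1 = 0.037, λ_2 = 1/4.6 = 0.217391.
For independent exponentials, P(A < B) = λ_1/(λ_1+λ_2) = 0.037/0.254391 ≈ 0.1454.

0.1454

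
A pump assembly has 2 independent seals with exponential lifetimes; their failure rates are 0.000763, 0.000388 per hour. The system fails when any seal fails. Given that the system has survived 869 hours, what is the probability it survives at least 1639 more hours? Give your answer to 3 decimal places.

0.152

Time to first failure ~ Exp(Σλ) with Σλ = 0.001151.
By memorylessness, P(T > 869+1639 | T > 869) = P(T > 1639) = e^(−0.001151·1639) ≈ 0.152.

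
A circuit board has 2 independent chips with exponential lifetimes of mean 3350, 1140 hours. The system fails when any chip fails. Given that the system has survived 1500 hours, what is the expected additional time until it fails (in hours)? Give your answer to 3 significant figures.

First-failure rate Σλ = 1/3350 + 1/1140 = 0.0011757.
By memorylessness the expected residual is 1/Σλ = 850.557 hours, regardless of the 1500 already elapsed.

851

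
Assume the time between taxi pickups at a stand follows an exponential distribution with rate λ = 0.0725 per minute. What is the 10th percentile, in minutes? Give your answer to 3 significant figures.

1.45

Set 1 − e^(−λt) = 0.1, so t = −ln(0.9)/λ = 0.10536/0.0725 ≈ 1.45325 minutes.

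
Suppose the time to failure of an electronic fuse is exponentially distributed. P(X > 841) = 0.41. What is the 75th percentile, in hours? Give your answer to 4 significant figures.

1308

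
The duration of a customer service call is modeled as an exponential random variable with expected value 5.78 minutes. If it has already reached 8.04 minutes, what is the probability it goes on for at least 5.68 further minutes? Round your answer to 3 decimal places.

0.374

The rate is λ = 1/5.78 = 0.17301 per minute.
The exponential is memoryless, so the remaining time is again Exp(λ): the condition X > 8.04 is irrelevant.
P(X > 5.68) = e^(−0.9827) ≈ 0.374.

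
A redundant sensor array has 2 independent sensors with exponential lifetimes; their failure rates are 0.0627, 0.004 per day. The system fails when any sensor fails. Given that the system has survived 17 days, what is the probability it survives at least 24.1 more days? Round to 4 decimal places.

Time to first failure ~ Exp(Σλ) with Σλ = 0.0667.
By memorylessness, P(T > 17+24.1 | T > 17) = P(T > 24.1) = e^(−0.0667·24.1) ≈ 0.2004.

0.2004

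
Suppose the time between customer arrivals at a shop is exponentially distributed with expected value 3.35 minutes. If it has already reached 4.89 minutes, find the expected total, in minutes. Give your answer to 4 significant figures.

The rate is λ = 1/3.35 = 0.298507 per minute.
By memorylessness, E[X | X > 4.89] = 4.89 + 1/λ = 4.89 + 3.35 = 8.24 minutes.

8.240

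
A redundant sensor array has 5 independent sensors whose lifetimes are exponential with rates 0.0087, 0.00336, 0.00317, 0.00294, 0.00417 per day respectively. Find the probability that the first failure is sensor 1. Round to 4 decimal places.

0.3894

The time to first failure is exponential with rate Σλ = 0.0087 + 0.00336 + 0.00317 + 0.00294 + 0.00417 = 0.02234.
P(sensor 1 first) = λ_1/Σλ = 0.0087/0.02234 ≈ 0.3894.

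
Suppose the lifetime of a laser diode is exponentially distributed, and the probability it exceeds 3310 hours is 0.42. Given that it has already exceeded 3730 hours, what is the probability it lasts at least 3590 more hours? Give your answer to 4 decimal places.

From e^(−λ·3310) = 0.42, λ = −ln(0.42)/3310 = 0.000262085.
Memoryless: P(X > 3730+3590 | X > 3730) = P(X > 3590) = e^(−0.000262085·3590) ≈ 0.3903.

0.3903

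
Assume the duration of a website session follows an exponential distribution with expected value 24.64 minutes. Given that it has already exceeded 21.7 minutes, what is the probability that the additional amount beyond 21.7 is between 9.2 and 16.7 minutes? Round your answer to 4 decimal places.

0.1807

The rate is λ = 1/24.64 = 0.0405844 per minute.
Memoryless: the residual past 21.7 is again Exp(λ).
P(9.2 < residual < 16.7) = e^(−λ·9.2) − e^(−λ·16.7) = 0.68841 − 0.50775 ≈ 0.1807.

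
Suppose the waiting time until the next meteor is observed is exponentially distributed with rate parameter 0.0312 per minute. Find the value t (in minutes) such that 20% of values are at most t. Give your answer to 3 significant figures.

Set 1 − e^(−λt) = 0.2, so t = −ln(0.8)/λ = 0.22314/0.0312 ≈ 7.15204 minutes.

7.15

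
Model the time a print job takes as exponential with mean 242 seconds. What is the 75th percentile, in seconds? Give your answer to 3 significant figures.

335

The rate is λ = 1/242 = 0.00413223 per second.
Set 1 − e^(−λt) = 0.75, so t = −ln(0.25)/λ = 1.3863/0.00413223 ≈ 335.483 seconds.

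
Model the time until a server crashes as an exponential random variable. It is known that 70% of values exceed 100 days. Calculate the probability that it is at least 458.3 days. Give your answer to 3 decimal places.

e^(−λ·100) = 0.70 ⇒ λ = −ln(0.70)/100 = 0.00356675.
P(X > 458.3) = e^(−0.00356675·458.3) = e^(−1.6346) ≈ 0.195.

0.195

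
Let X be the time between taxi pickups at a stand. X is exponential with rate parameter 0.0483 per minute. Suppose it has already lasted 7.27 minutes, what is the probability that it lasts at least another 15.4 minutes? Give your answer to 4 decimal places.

The exponential is memoryless, so the remaining time is again Exp(λ): the condition X > 7.27 is irrelevant.
P(X > 15.4) = e^(−0.74382) ≈ 0.4753.

0.4753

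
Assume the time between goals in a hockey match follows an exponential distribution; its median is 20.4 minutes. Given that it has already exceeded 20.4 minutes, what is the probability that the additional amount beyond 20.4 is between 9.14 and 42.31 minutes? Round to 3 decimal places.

For an exponential, median = ln(2)/λ, so λ = ln 2 / 20.4 = 0.0339778 per minute.
Memoryless: the residual past 20.4 is again Exp(λ).
P(9.14 < residual < 42.31) = e^(−λ·9.14) − e^(−λ·42.31) = 0.73304 − 0.23750 ≈ 0.496.

0.496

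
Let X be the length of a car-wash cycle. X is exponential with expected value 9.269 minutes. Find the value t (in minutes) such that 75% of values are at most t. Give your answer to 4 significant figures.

The rate is λ = 1/9.269 = 0.107887 per minute.
Set 1 − e^(−λt) = 0.75, so t = −ln(0.25)/λ = 1.3863/0.107887 ≈ 12.8496 minutes.

12.85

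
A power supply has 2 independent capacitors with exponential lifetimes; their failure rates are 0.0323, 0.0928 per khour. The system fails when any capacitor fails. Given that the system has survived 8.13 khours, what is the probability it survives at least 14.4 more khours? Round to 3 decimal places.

0.165

Time to first failure ~ Exp(Σλ) with Σλ = 0.1251.
By memorylessness, P(T > 8.13+14.4 | T > 8.13) = P(T > 14.4) = e^(−0.1251·14.4) ≈ 0.165.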